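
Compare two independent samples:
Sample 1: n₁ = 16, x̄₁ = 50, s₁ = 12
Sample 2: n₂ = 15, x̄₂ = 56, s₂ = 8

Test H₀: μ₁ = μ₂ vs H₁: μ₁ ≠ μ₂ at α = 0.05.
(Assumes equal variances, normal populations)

Answer: t = -1.6263, fail to reject H₀

Derivation:
Pooled variance: s²_p = [15×12² + 14×8²]/(29) = 105.3793
s_p = 10.2654
SE = s_p×√(1/n₁ + 1/n₂) = 10.2654×√(1/16 + 1/15) = 3.6894
t = (x̄₁ - x̄₂)/SE = (50 - 56)/3.6894 = -1.6263
df = 29, t-critical = ±2.045
Decision: fail to reject H₀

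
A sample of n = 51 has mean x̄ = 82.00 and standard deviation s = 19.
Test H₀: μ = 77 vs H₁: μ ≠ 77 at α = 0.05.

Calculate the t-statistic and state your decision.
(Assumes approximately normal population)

Answer: t = 1.8793, fail to reject H₀

Derivation:
df = n - 1 = 50
SE = s/√n = 19/√51 = 2.6605
t = (x̄ - μ₀)/SE = (82.00 - 77)/2.6605 = 1.8793
Critical value: t_{0.025,50} = ±2.009
p-value ≈ 0.0660
Decision: fail to reject H₀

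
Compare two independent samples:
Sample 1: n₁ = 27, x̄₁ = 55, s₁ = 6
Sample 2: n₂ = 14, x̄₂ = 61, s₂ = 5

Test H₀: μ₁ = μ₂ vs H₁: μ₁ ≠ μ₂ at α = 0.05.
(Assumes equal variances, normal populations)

Pooled variance: s²_p = [26×6² + 13×5²]/(39) = 32.3333
s_p = 5.6862
SE = s_p×√(1/n₁ + 1/n₂) = 5.6862×√(1/27 + 1/14) = 1.8727
t = (x̄₁ - x̄₂)/SE = (55 - 61)/1.8727 = -3.2039
df = 39, t-critical = ±2.023
Decision: reject H₀

Answer: t = -3.2039, reject H₀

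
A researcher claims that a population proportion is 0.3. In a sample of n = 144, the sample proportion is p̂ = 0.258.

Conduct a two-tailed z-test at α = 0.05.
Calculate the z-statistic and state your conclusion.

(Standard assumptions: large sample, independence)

H₀: p = 0.3, H₁: p ≠ 0.3
Standard error: SE = √(p₀(1-p₀)/n) = √(0.3×0.7/144) = 0.038188
z-statistic: z = (p̂ - p₀)/SE = (0.258 - 0.3)/0.038188 = -1.0998
Critical value: z_0.025 = ±1.960
p-value = 0.2714
Decision: fail to reject H₀ at α = 0.05

Answer: z = -1.0998, fail to reject H₀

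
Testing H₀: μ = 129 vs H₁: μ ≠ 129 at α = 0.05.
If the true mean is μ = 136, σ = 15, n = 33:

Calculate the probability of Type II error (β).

Answer: β ≈ 0.2355

Derivation:
SE = σ/√n = 15/√33 = 2.6112
Critical values: μ₀ ± z_0.025×SE = 129 ± 1.960×2.6112
Acceptance region: (123.8820, 134.1180)
Under H₁ (μ = 136): z_high = (134.1180 - 136)/2.6112 = -0.7207, z_low = (123.8820 - 136)/2.6112 = -4.6408
β = P(not reject | H₁) = Φ(-0.7207) - Φ(-4.6408) ≈ 0.2355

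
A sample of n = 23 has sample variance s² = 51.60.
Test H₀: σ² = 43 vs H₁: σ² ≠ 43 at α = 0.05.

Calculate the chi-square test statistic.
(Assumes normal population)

df = n - 1 = 22
χ² = (n-1)s²/σ₀² = 22×51.60/43 = 26.4000
Critical values: χ²_{0.975,22} = 10.982, χ²_{0.025,22} = 36.781
Rejection region: χ² < 10.982 or χ² > 36.781
Decision: fail to reject H₀

Answer: χ² = 26.4000, fail to reject H₀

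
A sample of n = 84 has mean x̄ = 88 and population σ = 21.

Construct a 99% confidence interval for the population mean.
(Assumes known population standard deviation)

Answer: (82.0976, 93.9024)

Derivation:
Confidence level: 99%, α = 0.01
z_0.005 = 2.576
SE = σ/√n = 21/√84 = 2.2913
Margin of error = 2.576 × 2.2913 = 5.9024
CI: x̄ ± margin = 88 ± 5.9024
CI: (82.0976, 93.9024)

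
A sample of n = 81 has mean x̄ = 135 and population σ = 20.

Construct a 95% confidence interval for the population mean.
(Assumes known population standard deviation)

Confidence level: 95%, α = 0.05
z_0.025 = 1.960
SE = σ/√n = 20/√81 = 2.2222
Margin of error = 1.960 × 2.2222 = 4.3555
CI: x̄ ± margin = 135 ± 4.3555
CI: (130.6445, 139.3555)

Answer: (130.6445, 139.3555)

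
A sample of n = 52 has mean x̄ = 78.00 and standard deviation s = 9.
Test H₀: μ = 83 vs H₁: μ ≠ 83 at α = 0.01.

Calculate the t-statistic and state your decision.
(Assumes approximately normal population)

df = n - 1 = 51
SE = s/√n = 9/√52 = 1.2481
t = (x̄ - μ₀)/SE = (78.00 - 83)/1.2481 = -4.0061
Critical value: t_{0.005,51} = ±2.676
p-value ≈ 0.0002
Decision: reject H₀

Answer: t = -4.0061, reject H₀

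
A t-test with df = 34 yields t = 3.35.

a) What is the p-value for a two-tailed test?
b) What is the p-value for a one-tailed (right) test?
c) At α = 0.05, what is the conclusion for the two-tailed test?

Answer: a) 0.0020, b) 0.0010, c) reject H₀

Derivation:
Using t-distribution with df = 34:
a) Two-tailed: p = 2×P(T > 3.35) = 0.0020
b) One-tailed: p = P(T > 3.35) = 0.0010
c) 0.0020 < 0.05, reject H₀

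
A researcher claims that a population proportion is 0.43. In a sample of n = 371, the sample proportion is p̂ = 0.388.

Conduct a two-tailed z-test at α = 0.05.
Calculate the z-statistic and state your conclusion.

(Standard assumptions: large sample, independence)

H₀: p = 0.43, H₁: p ≠ 0.43
Standard error: SE = √(p₀(1-p₀)/n) = √(0.43×0.57/371) = 0.025703
z-statistic: z = (p̂ - p₀)/SE = (0.388 - 0.43)/0.025703 = -1.6341
Critical value: z_0.025 = ±1.960
p-value = 0.1022
Decision: fail to reject H₀ at α = 0.05

Answer: z = -1.6341, fail to reject H₀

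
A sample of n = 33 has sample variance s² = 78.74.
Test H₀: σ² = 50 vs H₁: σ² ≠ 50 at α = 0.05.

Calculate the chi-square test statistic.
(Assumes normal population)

df = n - 1 = 32
χ² = (n-1)s²/σ₀² = 32×78.74/50 = 50.3936
Critical values: χ²_{0.975,32} = 18.291, χ²_{0.025,32} = 49.480
Rejection region: χ² < 18.291 or χ² > 49.480
Decision: reject H₀

Answer: χ² = 50.3936, reject H₀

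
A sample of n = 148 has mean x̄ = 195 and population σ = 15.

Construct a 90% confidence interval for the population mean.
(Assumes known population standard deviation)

Confidence level: 90%, α = 0.1
z_0.05 = 1.645
SE = σ/√n = 15/√148 = 1.2330
Margin of error = 1.645 × 1.2330 = 2.0283
CI: x̄ ± margin = 195 ± 2.0283
CI: (192.9717, 197.0283)

Answer: (192.9717, 197.0283)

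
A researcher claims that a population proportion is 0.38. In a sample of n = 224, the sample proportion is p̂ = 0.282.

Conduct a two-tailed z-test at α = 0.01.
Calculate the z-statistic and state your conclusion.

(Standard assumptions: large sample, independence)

Answer: z = -3.0218, reject H₀

Derivation:
H₀: p = 0.38, H₁: p ≠ 0.38
Standard error: SE = √(p₀(1-p₀)/n) = √(0.38×0.62/224) = 0.032431
z-statistic: z = (p̂ - p₀)/SE = (0.282 - 0.38)/0.032431 = -3.0218
Critical value: z_0.005 = ±2.576
p-value = 0.0025
Decision: reject H₀ at α = 0.01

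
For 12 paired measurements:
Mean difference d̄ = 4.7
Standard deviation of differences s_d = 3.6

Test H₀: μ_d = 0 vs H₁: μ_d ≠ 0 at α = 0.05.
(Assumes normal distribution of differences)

Answer: t = 4.5227, reject H₀

Derivation:
df = n - 1 = 11
SE = s_d/√n = 3.6/√12 = 1.0392
t = d̄/SE = 4.7/1.0392 = 4.5227
Critical value: t_{0.025,11} = ±2.201
p-value ≈ 0.0009
Decision: reject H₀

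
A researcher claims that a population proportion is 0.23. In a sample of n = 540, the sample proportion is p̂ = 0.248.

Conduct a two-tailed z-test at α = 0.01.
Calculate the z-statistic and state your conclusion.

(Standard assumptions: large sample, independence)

H₀: p = 0.23, H₁: p ≠ 0.23
Standard error: SE = √(p₀(1-p₀)/n) = √(0.23×0.77/540) = 0.018110
z-statistic: z = (p̂ - p₀)/SE = (0.248 - 0.23)/0.018110 = 0.9939
Critical value: z_0.005 = ±2.576
p-value = 0.3203
Decision: fail to reject H₀ at α = 0.01

Answer: z = 0.9939, fail to reject H₀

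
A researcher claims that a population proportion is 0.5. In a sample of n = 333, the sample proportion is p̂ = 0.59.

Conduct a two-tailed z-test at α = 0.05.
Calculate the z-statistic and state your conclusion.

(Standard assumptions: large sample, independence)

H₀: p = 0.5, H₁: p ≠ 0.5
Standard error: SE = √(p₀(1-p₀)/n) = √(0.5×0.5/333) = 0.027400
z-statistic: z = (p̂ - p₀)/SE = (0.59 - 0.5)/0.027400 = 3.2847
Critical value: z_0.025 = ±1.960
p-value = 0.0010
Decision: reject H₀ at α = 0.05

Answer: z = 3.2847, reject H₀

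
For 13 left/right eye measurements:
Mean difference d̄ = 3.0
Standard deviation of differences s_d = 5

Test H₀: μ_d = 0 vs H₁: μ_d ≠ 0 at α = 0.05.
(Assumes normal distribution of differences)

Answer: t = 2.1633, fail to reject H₀

Derivation:
df = n - 1 = 12
SE = s_d/√n = 5/√13 = 1.3868
t = d̄/SE = 3.0/1.3868 = 2.1633
Critical value: t_{0.025,12} = ±2.179
p-value ≈ 0.0514
Decision: fail to reject H₀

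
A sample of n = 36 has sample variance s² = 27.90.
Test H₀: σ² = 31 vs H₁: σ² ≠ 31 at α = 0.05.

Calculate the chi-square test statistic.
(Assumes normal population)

Answer: χ² = 31.5000, fail to reject H₀

Derivation:
df = n - 1 = 35
χ² = (n-1)s²/σ₀² = 35×27.90/31 = 31.5000
Critical values: χ²_{0.975,35} = 20.569, χ²_{0.025,35} = 53.203
Rejection region: χ² < 20.569 or χ² > 53.203
Decision: fail to reject H₀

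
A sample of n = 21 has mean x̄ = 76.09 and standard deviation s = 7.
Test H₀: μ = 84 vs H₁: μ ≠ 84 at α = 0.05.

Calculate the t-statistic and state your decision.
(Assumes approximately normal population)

Answer: t = -5.1784, reject H₀

Derivation:
df = n - 1 = 20
SE = s/√n = 7/√21 = 1.5275
t = (x̄ - μ₀)/SE = (76.09 - 84)/1.5275 = -5.1784
Critical value: t_{0.025,20} = ±2.086
p-value < 0.0001
Decision: reject H₀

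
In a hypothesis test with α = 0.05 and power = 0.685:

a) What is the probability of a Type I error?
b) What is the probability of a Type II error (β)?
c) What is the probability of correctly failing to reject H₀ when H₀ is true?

Answer: a) 0.05, b) 0.315, c) 0.95

Derivation:
a) Type I error probability = α = 0.05
b) Power = P(reject H₀ | H₁ true) = 1 - β = 0.685, so Type II error probability = β = 1 - Power = 0.315
c) P(fail to reject H₀ | H₀ true) = 1 - α = 0.95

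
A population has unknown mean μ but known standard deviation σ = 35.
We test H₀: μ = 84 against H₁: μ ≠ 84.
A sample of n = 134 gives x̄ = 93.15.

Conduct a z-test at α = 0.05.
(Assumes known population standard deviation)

Answer: z = 3.0263, reject H₀

Derivation:
Standard error: SE = σ/√n = 35/√134 = 3.0235
z-statistic: z = (x̄ - μ₀)/SE = (93.15 - 84)/3.0235 = 3.0263
Critical value: ±1.960
p-value = 0.0025
Decision: reject H₀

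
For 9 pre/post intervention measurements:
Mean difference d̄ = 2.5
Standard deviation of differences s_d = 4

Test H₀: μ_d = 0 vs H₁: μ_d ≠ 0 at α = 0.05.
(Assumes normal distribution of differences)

df = n - 1 = 8
SE = s_d/√n = 4/√9 = 1.3333
t = d̄/SE = 2.5/1.3333 = 1.8750
Critical value: t_{0.025,8} = ±2.306
p-value ≈ 0.0977
Decision: fail to reject H₀

Answer: t = 1.8750, fail to reject H₀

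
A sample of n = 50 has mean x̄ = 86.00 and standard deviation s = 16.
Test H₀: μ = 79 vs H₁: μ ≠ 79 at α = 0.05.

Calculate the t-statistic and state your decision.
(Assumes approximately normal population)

Answer: t = 3.0936, reject H₀

Derivation:
df = n - 1 = 49
SE = s/√n = 16/√50 = 2.2627
t = (x̄ - μ₀)/SE = (86.00 - 79)/2.2627 = 3.0936
Critical value: t_{0.025,49} = ±2.010
p-value ≈ 0.0033
Decision: reject H₀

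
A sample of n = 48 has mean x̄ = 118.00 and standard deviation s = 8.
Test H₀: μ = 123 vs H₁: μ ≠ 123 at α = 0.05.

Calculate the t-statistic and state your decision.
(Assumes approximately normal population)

Answer: t = -4.3301, reject H₀

Derivation:
df = n - 1 = 47
SE = s/√n = 8/√48 = 1.1547
t = (x̄ - μ₀)/SE = (118.00 - 123)/1.1547 = -4.3301
Critical value: t_{0.025,47} = ±2.012
p-value ≈ 0.0001
Decision: reject H₀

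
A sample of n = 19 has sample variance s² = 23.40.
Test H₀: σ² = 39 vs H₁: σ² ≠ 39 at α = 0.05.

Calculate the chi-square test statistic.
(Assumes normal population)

Answer: χ² = 10.8000, fail to reject H₀

Derivation:
df = n - 1 = 18
χ² = (n-1)s²/σ₀² = 18×23.40/39 = 10.8000
Critical values: χ²_{0.975,18} = 8.231, χ²_{0.025,18} = 31.526
Rejection region: χ² < 8.231 or χ² > 31.526
Decision: fail to reject H₀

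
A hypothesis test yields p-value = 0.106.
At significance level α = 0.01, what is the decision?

Compare p-value to α:
0.106 ≥ 0.01
Decision: fail to reject H₀

Answer: fail to reject H₀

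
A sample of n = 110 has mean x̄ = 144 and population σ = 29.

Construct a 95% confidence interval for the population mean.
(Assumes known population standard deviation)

Answer: (138.5806, 149.4194)

Derivation:
Confidence level: 95%, α = 0.05
z_0.025 = 1.960
SE = σ/√n = 29/√110 = 2.7650
Margin of error = 1.960 × 2.7650 = 5.4194
CI: x̄ ± margin = 144 ± 5.4194
CI: (138.5806, 149.4194)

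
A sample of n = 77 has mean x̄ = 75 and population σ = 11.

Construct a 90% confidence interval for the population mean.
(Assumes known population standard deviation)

Confidence level: 90%, α = 0.1
z_0.05 = 1.645
SE = σ/√n = 11/√77 = 1.2536
Margin of error = 1.645 × 1.2536 = 2.0622
CI: x̄ ± margin = 75 ± 2.0622
CI: (72.9378, 77.0622)

Answer: (72.9378, 77.0622)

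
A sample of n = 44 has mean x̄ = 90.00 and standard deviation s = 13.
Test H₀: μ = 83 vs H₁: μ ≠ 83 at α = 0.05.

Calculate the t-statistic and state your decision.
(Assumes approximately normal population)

Answer: t = 3.5718, reject H₀

Derivation:
df = n - 1 = 43
SE = s/√n = 13/√44 = 1.9598
t = (x̄ - μ₀)/SE = (90.00 - 83)/1.9598 = 3.5718
Critical value: t_{0.025,43} = ±2.017
p-value ≈ 0.0009
Decision: reject H₀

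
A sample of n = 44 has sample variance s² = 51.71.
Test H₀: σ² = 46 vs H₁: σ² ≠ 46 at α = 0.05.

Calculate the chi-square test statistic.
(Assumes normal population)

Answer: χ² = 48.3376, fail to reject H₀

Derivation:
df = n - 1 = 43
χ² = (n-1)s²/σ₀² = 43×51.71/46 = 48.3376
Critical values: χ²_{0.975,43} = 26.785, χ²_{0.025,43} = 62.990
Rejection region: χ² < 26.785 or χ² > 62.990
Decision: fail to reject H₀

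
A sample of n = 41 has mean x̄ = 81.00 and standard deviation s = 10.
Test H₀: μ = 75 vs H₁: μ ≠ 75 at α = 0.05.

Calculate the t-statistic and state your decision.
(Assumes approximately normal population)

df = n - 1 = 40
SE = s/√n = 10/√41 = 1.5617
t = (x̄ - μ₀)/SE = (81.00 - 75)/1.5617 = 3.8420
Critical value: t_{0.025,40} = ±2.021
p-value ≈ 0.0004
Decision: reject H₀

Answer: t = 3.8420, reject H₀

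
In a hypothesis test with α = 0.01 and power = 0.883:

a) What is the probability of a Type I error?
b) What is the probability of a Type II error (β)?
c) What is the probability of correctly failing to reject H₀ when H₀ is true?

a) Type I error probability = α = 0.01
b) Power = P(reject H₀ | H₁ true) = 1 - β = 0.883, so Type II error probability = β = 1 - Power = 0.117
c) P(fail to reject H₀ | H₀ true) = 1 - α = 0.99

Answer: a) 0.01, b) 0.117, c) 0.99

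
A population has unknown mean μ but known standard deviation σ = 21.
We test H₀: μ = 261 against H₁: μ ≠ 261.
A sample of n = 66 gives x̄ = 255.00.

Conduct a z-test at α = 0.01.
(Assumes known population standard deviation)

Answer: z = -2.3212, fail to reject H₀

Derivation:
Standard error: SE = σ/√n = 21/√66 = 2.5849
z-statistic: z = (x̄ - μ₀)/SE = (255.00 - 261)/2.5849 = -2.3212
Critical value: ±2.576
p-value = 0.0203
Decision: fail to reject H₀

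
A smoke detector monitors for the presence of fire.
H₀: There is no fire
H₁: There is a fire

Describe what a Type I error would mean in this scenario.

Type I error: rejecting H₀ when it is actually true (false positive).
Type II error: failing to reject H₀ when H₁ is actually true (false negative).

Answer: The alarm sounds when there is no fire (false alarm)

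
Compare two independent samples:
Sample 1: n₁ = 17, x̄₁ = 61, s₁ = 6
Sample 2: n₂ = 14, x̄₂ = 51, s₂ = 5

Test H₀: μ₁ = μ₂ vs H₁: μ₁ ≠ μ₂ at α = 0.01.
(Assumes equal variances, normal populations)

Pooled variance: s²_p = [16×6² + 13×5²]/(29) = 31.0690
s_p = 5.5740
SE = s_p×√(1/n₁ + 1/n₂) = 5.5740×√(1/17 + 1/14) = 2.0117
t = (x̄₁ - x̄₂)/SE = (61 - 51)/2.0117 = 4.9709
df = 29, t-critical = ±2.756
Decision: reject H₀

Answer: t = 4.9709, reject H₀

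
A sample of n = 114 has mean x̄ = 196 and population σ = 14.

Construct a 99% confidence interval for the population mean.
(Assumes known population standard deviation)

Answer: (192.6223, 199.3777)

Derivation:
Confidence level: 99%, α = 0.01
z_0.005 = 2.576
SE = σ/√n = 14/√114 = 1.3112
Margin of error = 2.576 × 1.3112 = 3.3777
CI: x̄ ± margin = 196 ± 3.3777
CI: (192.6223, 199.3777)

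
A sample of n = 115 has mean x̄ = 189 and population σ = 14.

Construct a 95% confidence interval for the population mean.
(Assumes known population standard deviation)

Confidence level: 95%, α = 0.05
z_0.025 = 1.960
SE = σ/√n = 14/√115 = 1.3055
Margin of error = 1.960 × 1.3055 = 2.5588
CI: x̄ ± margin = 189 ± 2.5588
CI: (186.4412, 191.5588)

Answer: (186.4412, 191.5588)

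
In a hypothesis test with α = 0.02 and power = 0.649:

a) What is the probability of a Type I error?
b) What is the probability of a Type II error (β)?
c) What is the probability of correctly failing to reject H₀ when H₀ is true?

a) Type I error probability = α = 0.02
b) Power = P(reject H₀ | H₁ true) = 1 - β = 0.649, so Type II error probability = β = 1 - Power = 0.351
c) P(fail to reject H₀ | H₀ true) = 1 - α = 0.98

Answer: a) 0.02, b) 0.351, c) 0.98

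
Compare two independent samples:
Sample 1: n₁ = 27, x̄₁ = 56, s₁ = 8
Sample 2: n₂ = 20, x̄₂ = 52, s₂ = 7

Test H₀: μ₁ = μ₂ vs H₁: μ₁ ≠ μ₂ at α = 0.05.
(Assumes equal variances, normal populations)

Pooled variance: s²_p = [26×8² + 19×7²]/(45) = 57.6667
s_p = 7.5939
SE = s_p×√(1/n₁ + 1/n₂) = 7.5939×√(1/27 + 1/20) = 2.2404
t = (x̄₁ - x̄₂)/SE = (56 - 52)/2.2404 = 1.7854
df = 45, t-critical = ±2.014
Decision: fail to reject H₀

Answer: t = 1.7854, fail to reject H₀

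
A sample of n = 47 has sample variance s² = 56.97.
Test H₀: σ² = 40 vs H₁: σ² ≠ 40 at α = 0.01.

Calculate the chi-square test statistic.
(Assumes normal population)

Answer: χ² = 65.5155, fail to reject H₀

Derivation:
df = n - 1 = 46
χ² = (n-1)s²/σ₀² = 46×56.97/40 = 65.5155
Critical values: χ²_{0.995,46} = 25.041, χ²_{0.005,46} = 74.437
Rejection region: χ² < 25.041 or χ² > 74.437
Decision: fail to reject H₀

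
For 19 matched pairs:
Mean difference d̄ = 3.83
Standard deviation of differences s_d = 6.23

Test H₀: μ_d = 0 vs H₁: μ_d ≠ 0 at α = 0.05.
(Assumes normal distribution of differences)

Answer: t = 2.6796, reject H₀

Derivation:
df = n - 1 = 18
SE = s_d/√n = 6.23/√19 = 1.4293
t = d̄/SE = 3.83/1.4293 = 2.6796
Critical value: t_{0.025,18} = ±2.101
p-value ≈ 0.0153
Decision: reject H₀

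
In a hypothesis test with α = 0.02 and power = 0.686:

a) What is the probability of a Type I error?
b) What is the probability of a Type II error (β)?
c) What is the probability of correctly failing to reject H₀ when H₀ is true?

a) Type I error probability = α = 0.02
b) Power = P(reject H₀ | H₁ true) = 1 - β = 0.686, so Type II error probability = β = 1 - Power = 0.314
c) P(fail to reject H₀ | H₀ true) = 1 - α = 0.98

Answer: a) 0.02, b) 0.314, c) 0.98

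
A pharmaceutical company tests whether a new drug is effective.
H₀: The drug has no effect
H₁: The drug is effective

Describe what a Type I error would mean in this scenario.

Answer: Concluding the drug is effective when it actually has no effect

Derivation:
A Type I error (probability α) occurs when we reject a true H₀.
A Type II error (probability β) occurs when we fail to reject a false H₀.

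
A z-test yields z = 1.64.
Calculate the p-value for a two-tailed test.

For z = 1.64:
p = 2×P(Z > |1.64|) = 2×(1 - Φ(1.64)) = 0.1010

Answer: p-value ≈ 0.1010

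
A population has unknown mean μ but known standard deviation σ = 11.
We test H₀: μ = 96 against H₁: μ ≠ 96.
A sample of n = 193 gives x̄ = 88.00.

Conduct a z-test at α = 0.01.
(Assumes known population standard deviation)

Standard error: SE = σ/√n = 11/√193 = 0.7918
z-statistic: z = (x̄ - μ₀)/SE = (88.00 - 96)/0.7918 = -10.1036
Critical value: ±2.576
p-value < 0.0001
Decision: reject H₀

Answer: z = -10.1036, reject H₀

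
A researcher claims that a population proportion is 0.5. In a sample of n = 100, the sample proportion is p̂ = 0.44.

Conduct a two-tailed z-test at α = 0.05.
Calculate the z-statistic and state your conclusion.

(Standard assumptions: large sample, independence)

H₀: p = 0.5, H₁: p ≠ 0.5
Standard error: SE = √(p₀(1-p₀)/n) = √(0.5×0.5/100) = 0.050000
z-statistic: z = (p̂ - p₀)/SE = (0.44 - 0.5)/0.050000 = -1.2000
Critical value: z_0.025 = ±1.960
p-value = 0.2301
Decision: fail to reject H₀ at α = 0.05

Answer: z = -1.2000, fail to reject H₀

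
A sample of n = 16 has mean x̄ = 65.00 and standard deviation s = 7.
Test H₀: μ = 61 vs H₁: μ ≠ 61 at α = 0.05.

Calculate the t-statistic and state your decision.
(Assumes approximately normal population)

Answer: t = 2.2857, reject H₀

Derivation:
df = n - 1 = 15
SE = s/√n = 7/√16 = 1.7500
t = (x̄ - μ₀)/SE = (65.00 - 61)/1.7500 = 2.2857
Critical value: t_{0.025,15} = ±2.131
p-value ≈ 0.0372
Decision: reject H₀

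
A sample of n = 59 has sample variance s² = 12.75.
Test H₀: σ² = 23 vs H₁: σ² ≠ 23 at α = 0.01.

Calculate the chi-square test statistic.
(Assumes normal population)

Answer: χ² = 32.1522, reject H₀

Derivation:
df = n - 1 = 58
χ² = (n-1)s²/σ₀² = 58×12.75/23 = 32.1522
Critical values: χ²_{0.995,58} = 34.008, χ²_{0.005,58} = 89.477
Rejection region: χ² < 34.008 or χ² > 89.477
Decision: reject H₀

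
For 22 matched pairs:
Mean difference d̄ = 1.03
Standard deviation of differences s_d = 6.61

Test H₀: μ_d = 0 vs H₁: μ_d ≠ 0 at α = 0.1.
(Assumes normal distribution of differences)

Answer: t = 0.7309, fail to reject H₀

Derivation:
df = n - 1 = 21
SE = s_d/√n = 6.61/√22 = 1.4093
t = d̄/SE = 1.03/1.4093 = 0.7309
Critical value: t_{0.05,21} = ±1.721
p-value ≈ 0.4729
Decision: fail to reject H₀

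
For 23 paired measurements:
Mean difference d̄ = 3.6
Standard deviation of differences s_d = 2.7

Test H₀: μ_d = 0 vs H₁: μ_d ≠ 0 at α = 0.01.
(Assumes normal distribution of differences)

df = n - 1 = 22
SE = s_d/√n = 2.7/√23 = 0.5630
t = d̄/SE = 3.6/0.5630 = 6.3943
Critical value: t_{0.005,22} = ±2.819
p-value < 0.0001
Decision: reject H₀

Answer: t = 6.3943, reject H₀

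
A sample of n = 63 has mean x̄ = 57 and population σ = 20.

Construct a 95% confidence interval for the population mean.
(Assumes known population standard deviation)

Answer: (52.0612, 61.9388)

Derivation:
Confidence level: 95%, α = 0.05
z_0.025 = 1.960
SE = σ/√n = 20/√63 = 2.5198
Margin of error = 1.960 × 2.5198 = 4.9388
CI: x̄ ± margin = 57 ± 4.9388
CI: (52.0612, 61.9388)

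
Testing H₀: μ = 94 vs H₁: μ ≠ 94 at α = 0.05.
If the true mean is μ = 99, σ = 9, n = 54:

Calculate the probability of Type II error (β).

SE = σ/√n = 9/√54 = 1.2247
Critical values: μ₀ ± z_0.025×SE = 94 ± 1.960×1.2247
Acceptance region: (91.5996, 96.4004)
Under H₁ (μ = 99): z_high = (96.4004 - 99)/1.2247 = -2.1226, z_low = (91.5996 - 99)/1.2247 = -6.0426
β = P(not reject | H₁) = Φ(-2.1226) - Φ(-6.0426) ≈ 0.0169

Answer: β ≈ 0.0169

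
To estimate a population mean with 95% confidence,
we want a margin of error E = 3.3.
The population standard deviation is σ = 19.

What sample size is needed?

z_0.025 = 1.960
n = (z×σ/E)² = (1.960×19/3.3)²
n = 127.3478
Round up: n = 128

Answer: n = 128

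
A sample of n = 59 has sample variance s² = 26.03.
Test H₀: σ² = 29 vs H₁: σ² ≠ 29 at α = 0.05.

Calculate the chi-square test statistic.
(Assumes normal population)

df = n - 1 = 58
χ² = (n-1)s²/σ₀² = 58×26.03/29 = 52.0600
Critical values: χ²_{0.975,58} = 38.844, χ²_{0.025,58} = 80.936
Rejection region: χ² < 38.844 or χ² > 80.936
Decision: fail to reject H₀

Answer: χ² = 52.0600, fail to reject H₀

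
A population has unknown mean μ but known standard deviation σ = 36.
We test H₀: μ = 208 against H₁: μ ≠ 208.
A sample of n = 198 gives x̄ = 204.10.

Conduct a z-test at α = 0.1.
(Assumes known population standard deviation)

Answer: z = -1.5244, fail to reject H₀

Derivation:
Standard error: SE = σ/√n = 36/√198 = 2.5584
z-statistic: z = (x̄ - μ₀)/SE = (204.10 - 208)/2.5584 = -1.5244
Critical value: ±1.645
p-value = 0.1274
Decision: fail to reject H₀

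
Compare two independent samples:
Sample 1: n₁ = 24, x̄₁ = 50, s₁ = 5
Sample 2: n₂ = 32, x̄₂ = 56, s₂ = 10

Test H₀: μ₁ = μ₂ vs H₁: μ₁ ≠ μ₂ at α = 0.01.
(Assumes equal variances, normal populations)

Pooled variance: s²_p = [23×5² + 31×10²]/(54) = 68.0556
s_p = 8.2496
SE = s_p×√(1/n₁ + 1/n₂) = 8.2496×√(1/24 + 1/32) = 2.2276
t = (x̄₁ - x̄₂)/SE = (50 - 56)/2.2276 = -2.6935
df = 54, t-critical = ±2.670
Decision: reject H₀

Answer: t = -2.6935, reject H₀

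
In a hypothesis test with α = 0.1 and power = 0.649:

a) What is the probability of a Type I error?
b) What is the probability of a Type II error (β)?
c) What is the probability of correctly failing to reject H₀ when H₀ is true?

a) Type I error probability = α = 0.1
b) Power = P(reject H₀ | H₁ true) = 1 - β = 0.649, so Type II error probability = β = 1 - Power = 0.351
c) P(fail to reject H₀ | H₀ true) = 1 - α = 0.9

Answer: a) 0.1, b) 0.351, c) 0.9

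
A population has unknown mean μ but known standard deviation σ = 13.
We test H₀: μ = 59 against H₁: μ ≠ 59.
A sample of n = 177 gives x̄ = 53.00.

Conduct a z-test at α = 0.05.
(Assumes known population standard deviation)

Standard error: SE = σ/√n = 13/√177 = 0.9771
z-statistic: z = (x̄ - μ₀)/SE = (53.00 - 59)/0.9771 = -6.1406
Critical value: ±1.960
p-value < 0.0001
Decision: reject H₀

Answer: z = -6.1406, reject H₀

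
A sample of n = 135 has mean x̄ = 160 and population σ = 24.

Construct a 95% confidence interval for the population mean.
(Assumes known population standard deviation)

Answer: (155.9514, 164.0486)

Derivation:
Confidence level: 95%, α = 0.05
z_0.025 = 1.960
SE = σ/√n = 24/√135 = 2.0656
Margin of error = 1.960 × 2.0656 = 4.0486
CI: x̄ ± margin = 160 ± 4.0486
CI: (155.9514, 164.0486)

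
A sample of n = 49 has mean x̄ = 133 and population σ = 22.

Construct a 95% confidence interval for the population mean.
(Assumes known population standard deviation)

Confidence level: 95%, α = 0.05
z_0.025 = 1.960
SE = σ/√n = 22/√49 = 3.1429
Margin of error = 1.960 × 3.1429 = 6.1601
CI: x̄ ± margin = 133 ± 6.1601
CI: (126.8399, 139.1601)

Answer: (126.8399, 139.1601)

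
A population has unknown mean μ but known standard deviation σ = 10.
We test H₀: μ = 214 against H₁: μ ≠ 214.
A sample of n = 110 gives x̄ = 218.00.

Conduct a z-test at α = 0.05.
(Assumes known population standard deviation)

Answer: z = 4.1951, reject H₀

Derivation:
Standard error: SE = σ/√n = 10/√110 = 0.9535
z-statistic: z = (x̄ - μ₀)/SE = (218.00 - 214)/0.9535 = 4.1951
Critical value: ±1.960
p-value < 0.0001
Decision: reject H₀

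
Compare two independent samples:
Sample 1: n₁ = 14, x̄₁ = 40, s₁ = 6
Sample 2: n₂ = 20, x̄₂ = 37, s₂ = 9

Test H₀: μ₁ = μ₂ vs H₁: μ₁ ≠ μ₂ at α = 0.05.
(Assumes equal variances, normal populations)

Pooled variance: s²_p = [13×6² + 19×9²]/(32) = 62.7188
s_p = 7.9195
SE = s_p×√(1/n₁ + 1/n₂) = 7.9195×√(1/14 + 1/20) = 2.7597
t = (x̄₁ - x̄₂)/SE = (40 - 37)/2.7597 = 1.0871
df = 32, t-critical = ±2.037
Decision: fail to reject H₀

Answer: t = 1.0871, fail to reject H₀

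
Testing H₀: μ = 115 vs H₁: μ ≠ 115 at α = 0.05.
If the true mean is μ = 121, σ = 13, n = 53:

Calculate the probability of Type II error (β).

Answer: β ≈ 0.0808

Derivation:
SE = σ/√n = 13/√53 = 1.7857
Critical values: μ₀ ± z_0.025×SE = 115 ± 1.960×1.7857
Acceptance region: (111.5000, 118.5000)
Under H₁ (μ = 121): z_high = (118.5000 - 121)/1.7857 = -1.4000, z_low = (111.5000 - 121)/1.7857 = -5.3200
β = P(not reject | H₁) = Φ(-1.4000) - Φ(-5.3200) ≈ 0.0808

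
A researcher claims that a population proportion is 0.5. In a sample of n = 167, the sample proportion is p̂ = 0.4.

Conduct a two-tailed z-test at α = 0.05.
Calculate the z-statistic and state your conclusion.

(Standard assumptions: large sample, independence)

H₀: p = 0.5, H₁: p ≠ 0.5
Standard error: SE = √(p₀(1-p₀)/n) = √(0.5×0.5/167) = 0.038691
z-statistic: z = (p̂ - p₀)/SE = (0.4 - 0.5)/0.038691 = -2.5846
Critical value: z_0.025 = ±1.960
p-value = 0.0097
Decision: reject H₀ at α = 0.05

Answer: z = -2.5846, reject H₀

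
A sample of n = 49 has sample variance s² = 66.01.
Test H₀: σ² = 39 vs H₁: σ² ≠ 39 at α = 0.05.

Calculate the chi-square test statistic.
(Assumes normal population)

df = n - 1 = 48
χ² = (n-1)s²/σ₀² = 48×66.01/39 = 81.2431
Critical values: χ²_{0.975,48} = 30.755, χ²_{0.025,48} = 69.023
Rejection region: χ² < 30.755 or χ² > 69.023
Decision: reject H₀

Answer: χ² = 81.2431, reject H₀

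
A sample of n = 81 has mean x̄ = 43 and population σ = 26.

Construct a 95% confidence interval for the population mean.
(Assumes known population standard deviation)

Answer: (37.3378, 48.6622)

Derivation:
Confidence level: 95%, α = 0.05
z_0.025 = 1.960
SE = σ/√n = 26/√81 = 2.8889
Margin of error = 1.960 × 2.8889 = 5.6622
CI: x̄ ± margin = 43 ± 5.6622
CI: (37.3378, 48.6622)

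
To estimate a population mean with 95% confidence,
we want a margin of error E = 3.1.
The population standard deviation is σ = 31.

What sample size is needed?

Answer: n = 385

Derivation:
z_0.025 = 1.960
n = (z×σ/E)² = (1.960×31/3.1)²
n = 384.1600
Round up: n = 385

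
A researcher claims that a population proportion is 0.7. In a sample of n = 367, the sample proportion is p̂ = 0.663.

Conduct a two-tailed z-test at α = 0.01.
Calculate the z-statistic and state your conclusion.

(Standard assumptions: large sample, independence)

Answer: z = -1.5468, fail to reject H₀

Derivation:
H₀: p = 0.7, H₁: p ≠ 0.7
Standard error: SE = √(p₀(1-p₀)/n) = √(0.7×0.3/367) = 0.023921
z-statistic: z = (p̂ - p₀)/SE = (0.663 - 0.7)/0.023921 = -1.5468
Critical value: z_0.005 = ±2.576
p-value = 0.1219
Decision: fail to reject H₀ at α = 0.01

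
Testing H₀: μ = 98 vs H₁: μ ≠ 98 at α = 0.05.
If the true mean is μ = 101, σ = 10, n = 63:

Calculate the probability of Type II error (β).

Answer: β ≈ 0.3368

Derivation:
SE = σ/√n = 10/√63 = 1.2599
Critical values: μ₀ ± z_0.025×SE = 98 ± 1.960×1.2599
Acceptance region: (95.5306, 100.4694)
Under H₁ (μ = 101): z_high = (100.4694 - 101)/1.2599 = -0.4211, z_low = (95.5306 - 101)/1.2599 = -4.3411
β = P(not reject | H₁) = Φ(-0.4211) - Φ(-4.3411) ≈ 0.3368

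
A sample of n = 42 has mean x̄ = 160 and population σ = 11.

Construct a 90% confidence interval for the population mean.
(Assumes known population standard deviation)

Answer: (157.2079, 162.7921)

Derivation:
Confidence level: 90%, α = 0.1
z_0.05 = 1.645
SE = σ/√n = 11/√42 = 1.6973
Margin of error = 1.645 × 1.6973 = 2.7921
CI: x̄ ± margin = 160 ± 2.7921
CI: (157.2079, 162.7921)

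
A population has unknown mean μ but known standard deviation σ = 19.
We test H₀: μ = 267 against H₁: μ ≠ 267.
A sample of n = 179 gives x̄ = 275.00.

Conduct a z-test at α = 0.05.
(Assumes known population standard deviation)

Answer: z = 5.6334, reject H₀

Derivation:
Standard error: SE = σ/√n = 19/√179 = 1.4201
z-statistic: z = (x̄ - μ₀)/SE = (275.00 - 267)/1.4201 = 5.6334
Critical value: ±1.960
p-value < 0.0001
Decision: reject H₀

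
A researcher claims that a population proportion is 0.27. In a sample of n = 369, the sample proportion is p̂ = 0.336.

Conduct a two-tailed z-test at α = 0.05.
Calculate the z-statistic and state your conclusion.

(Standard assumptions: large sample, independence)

Answer: z = 2.8557, reject H₀

Derivation:
H₀: p = 0.27, H₁: p ≠ 0.27
Standard error: SE = √(p₀(1-p₀)/n) = √(0.27×0.73/369) = 0.023112
z-statistic: z = (p̂ - p₀)/SE = (0.336 - 0.27)/0.023112 = 2.8557
Critical value: z_0.025 = ±1.960
p-value = 0.0043
Decision: reject H₀ at α = 0.05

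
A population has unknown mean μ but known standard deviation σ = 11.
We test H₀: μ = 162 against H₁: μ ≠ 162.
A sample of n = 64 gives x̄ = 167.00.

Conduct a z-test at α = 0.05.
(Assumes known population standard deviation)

Standard error: SE = σ/√n = 11/√64 = 1.3750
z-statistic: z = (x̄ - μ₀)/SE = (167.00 - 162)/1.3750 = 3.6364
Critical value: ±1.960
p-value = 0.0003
Decision: reject H₀

Answer: z = 3.6364, reject H₀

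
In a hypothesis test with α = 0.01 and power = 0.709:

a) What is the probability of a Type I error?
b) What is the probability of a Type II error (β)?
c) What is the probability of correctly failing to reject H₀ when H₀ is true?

Answer: a) 0.01, b) 0.291, c) 0.99

Derivation:
a) Type I error probability = α = 0.01
b) Power = P(reject H₀ | H₁ true) = 1 - β = 0.709, so Type II error probability = β = 1 - Power = 0.291
c) P(fail to reject H₀ | H₀ true) = 1 - α = 0.99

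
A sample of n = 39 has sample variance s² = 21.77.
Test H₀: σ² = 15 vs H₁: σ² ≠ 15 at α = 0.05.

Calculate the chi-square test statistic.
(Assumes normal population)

df = n - 1 = 38
χ² = (n-1)s²/σ₀² = 38×21.77/15 = 55.1507
Critical values: χ²_{0.975,38} = 22.878, χ²_{0.025,38} = 56.896
Rejection region: χ² < 22.878 or χ² > 56.896
Decision: fail to reject H₀

Answer: χ² = 55.1507, fail to reject H₀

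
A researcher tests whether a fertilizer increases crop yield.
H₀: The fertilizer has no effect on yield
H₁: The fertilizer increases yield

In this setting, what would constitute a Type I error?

Type I error: rejecting H₀ when it is actually true (false positive).
Type II error: failing to reject H₀ when H₁ is actually true (false negative).

Answer: Concluding the fertilizer works when it doesn't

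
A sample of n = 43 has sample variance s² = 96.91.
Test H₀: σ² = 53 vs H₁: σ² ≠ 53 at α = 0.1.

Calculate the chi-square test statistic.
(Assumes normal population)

Answer: χ² = 76.7966, reject H₀

Derivation:
df = n - 1 = 42
χ² = (n-1)s²/σ₀² = 42×96.91/53 = 76.7966
Critical values: χ²_{0.95,42} = 28.144, χ²_{0.05,42} = 58.124
Rejection region: χ² < 28.144 or χ² > 58.124
Decision: reject H₀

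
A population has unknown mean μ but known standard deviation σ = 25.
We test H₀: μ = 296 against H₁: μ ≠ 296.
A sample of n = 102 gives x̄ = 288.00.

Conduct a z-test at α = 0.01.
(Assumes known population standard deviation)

Standard error: SE = σ/√n = 25/√102 = 2.4754
z-statistic: z = (x̄ - μ₀)/SE = (288.00 - 296)/2.4754 = -3.2318
Critical value: ±2.576
p-value = 0.0012
Decision: reject H₀

Answer: z = -3.2318, reject H₀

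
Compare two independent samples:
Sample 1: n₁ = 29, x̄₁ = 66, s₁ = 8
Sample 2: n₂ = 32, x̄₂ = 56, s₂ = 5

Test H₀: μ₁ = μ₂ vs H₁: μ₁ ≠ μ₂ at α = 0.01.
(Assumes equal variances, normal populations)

Answer: t = 5.9133, reject H₀

Derivation:
Pooled variance: s²_p = [28×8² + 31×5²]/(59) = 43.5085
s_p = 6.5961
SE = s_p×√(1/n₁ + 1/n₂) = 6.5961×√(1/29 + 1/32) = 1.6911
t = (x̄₁ - x̄₂)/SE = (66 - 56)/1.6911 = 5.9133
df = 59, t-critical = ±2.662
Decision: reject H₀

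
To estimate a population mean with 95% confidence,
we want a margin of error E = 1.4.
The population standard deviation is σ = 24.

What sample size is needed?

Answer: n = 1129

Derivation:
z_0.025 = 1.960
n = (z×σ/E)² = (1.960×24/1.4)²
n = 1128.9600
Round up: n = 1129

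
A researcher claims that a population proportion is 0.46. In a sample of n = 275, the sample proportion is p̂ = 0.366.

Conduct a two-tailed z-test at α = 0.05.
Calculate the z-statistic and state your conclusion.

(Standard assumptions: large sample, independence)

Answer: z = -3.1277, reject H₀

Derivation:
H₀: p = 0.46, H₁: p ≠ 0.46
Standard error: SE = √(p₀(1-p₀)/n) = √(0.46×0.54/275) = 0.030054
z-statistic: z = (p̂ - p₀)/SE = (0.366 - 0.46)/0.030054 = -3.1277
Critical value: z_0.025 = ±1.960
p-value = 0.0018
Decision: reject H₀ at α = 0.05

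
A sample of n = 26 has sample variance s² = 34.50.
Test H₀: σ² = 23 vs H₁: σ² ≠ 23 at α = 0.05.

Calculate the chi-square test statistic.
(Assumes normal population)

df = n - 1 = 25
χ² = (n-1)s²/σ₀² = 25×34.50/23 = 37.5000
Critical values: χ²_{0.975,25} = 13.120, χ²_{0.025,25} = 40.646
Rejection region: χ² < 13.120 or χ² > 40.646
Decision: fail to reject H₀

Answer: χ² = 37.5000, fail to reject H₀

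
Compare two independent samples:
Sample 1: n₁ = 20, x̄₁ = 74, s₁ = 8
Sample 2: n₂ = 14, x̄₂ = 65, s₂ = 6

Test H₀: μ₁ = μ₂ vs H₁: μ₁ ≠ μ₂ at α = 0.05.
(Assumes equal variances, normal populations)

Pooled variance: s²_p = [19×8² + 13×6²]/(32) = 52.6250
s_p = 7.2543
SE = s_p×√(1/n₁ + 1/n₂) = 7.2543×√(1/20 + 1/14) = 2.5279
t = (x̄₁ - x̄₂)/SE = (74 - 65)/2.5279 = 3.5603
df = 32, t-critical = ±2.037
Decision: reject H₀

Answer: t = 3.5603, reject H₀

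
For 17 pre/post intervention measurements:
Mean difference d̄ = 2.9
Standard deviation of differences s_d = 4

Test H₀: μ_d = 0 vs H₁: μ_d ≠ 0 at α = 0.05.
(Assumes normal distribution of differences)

Answer: t = 2.9894, reject H₀

Derivation:
df = n - 1 = 16
SE = s_d/√n = 4/√17 = 0.9701
t = d̄/SE = 2.9/0.9701 = 2.9894
Critical value: t_{0.025,16} = ±2.120
p-value ≈ 0.0087
Decision: reject H₀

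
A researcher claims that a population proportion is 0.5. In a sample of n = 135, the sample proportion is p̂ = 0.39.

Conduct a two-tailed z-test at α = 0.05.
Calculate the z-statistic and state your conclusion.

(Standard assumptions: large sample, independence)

Answer: z = -2.5562, reject H₀

Derivation:
H₀: p = 0.5, H₁: p ≠ 0.5
Standard error: SE = √(p₀(1-p₀)/n) = √(0.5×0.5/135) = 0.043033
z-statistic: z = (p̂ - p₀)/SE = (0.39 - 0.5)/0.043033 = -2.5562
Critical value: z_0.025 = ±1.960
p-value = 0.0106
Decision: reject H₀ at α = 0.05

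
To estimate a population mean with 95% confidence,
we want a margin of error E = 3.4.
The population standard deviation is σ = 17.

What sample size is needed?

z_0.025 = 1.960
n = (z×σ/E)² = (1.960×17/3.4)²
n = 96.0400
Round up: n = 97

Answer: n = 97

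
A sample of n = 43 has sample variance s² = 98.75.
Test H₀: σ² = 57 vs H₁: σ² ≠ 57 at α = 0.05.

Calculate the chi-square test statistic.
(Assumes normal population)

df = n - 1 = 42
χ² = (n-1)s²/σ₀² = 42×98.75/57 = 72.7632
Critical values: χ²_{0.975,42} = 25.999, χ²_{0.025,42} = 61.777
Rejection region: χ² < 25.999 or χ² > 61.777
Decision: reject H₀

Answer: χ² = 72.7632, reject H₀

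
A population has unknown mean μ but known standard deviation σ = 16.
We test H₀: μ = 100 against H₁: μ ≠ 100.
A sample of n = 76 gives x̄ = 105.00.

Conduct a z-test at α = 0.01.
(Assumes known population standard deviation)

Answer: z = 2.7244, reject H₀

Derivation:
Standard error: SE = σ/√n = 16/√76 = 1.8353
z-statistic: z = (x̄ - μ₀)/SE = (105.00 - 100)/1.8353 = 2.7244
Critical value: ±2.576
p-value = 0.0064
Decision: reject H₀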